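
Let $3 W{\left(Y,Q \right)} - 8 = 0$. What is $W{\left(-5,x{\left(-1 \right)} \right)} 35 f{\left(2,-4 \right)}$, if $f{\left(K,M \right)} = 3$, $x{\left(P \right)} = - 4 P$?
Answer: $280$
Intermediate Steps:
$W{\left(Y,Q \right)} = \frac{8}{3}$ ($W{\left(Y,Q \right)} = \frac{8}{3} + \frac{1}{3} \cdot 0 = \frac{8}{3} + 0 = \frac{8}{3}$)
$W{\left(-5,x{\left(-1 \right)} \right)} 35 f{\left(2,-4 \right)} = \frac{8}{3} \cdot 35 \cdot 3 = \frac{280}{3} \cdot 3 = 280$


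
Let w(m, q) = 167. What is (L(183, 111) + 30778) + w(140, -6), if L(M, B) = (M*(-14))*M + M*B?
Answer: -417588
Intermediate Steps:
L(M, B) = -14*M² + B*M (L(M, B) = (-14*M)*M + B*M = -14*M² + B*M)
(L(183, 111) + 30778) + w(140, -6) = (183*(111 - 14*183) + 30778) + 167 = (183*(111 - 2562) + 30778) + 167 = (183*(-2451) + 30778) + 167 = (-448533 + 30778) + 167 = -417755 + 167 = -417588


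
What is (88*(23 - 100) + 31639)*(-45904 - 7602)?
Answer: -1330319678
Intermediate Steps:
(88*(23 - 100) + 31639)*(-45904 - 7602) = (88*(-77) + 31639)*(-53506) = (-6776 + 31639)*(-53506) = 24863*(-53506) = -1330319678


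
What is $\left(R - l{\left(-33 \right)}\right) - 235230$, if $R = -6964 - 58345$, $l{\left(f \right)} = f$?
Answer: $-300506$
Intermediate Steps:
$R = -65309$
$\left(R - l{\left(-33 \right)}\right) - 235230 = \left(-65309 - -33\right) - 235230 = \left(-65309 + 33\right) - 235230 = -65276 - 235230 = -300506$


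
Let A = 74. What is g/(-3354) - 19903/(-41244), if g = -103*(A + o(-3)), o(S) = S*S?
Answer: 23297201/7685132 ≈ 3.0315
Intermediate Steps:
o(S) = S²
g = -8549 (g = -103*(74 + (-3)²) = -103*(74 + 9) = -103*83 = -8549)
g/(-3354) - 19903/(-41244) = -8549/(-3354) - 19903/(-41244) = -8549*(-1/3354) - 19903*(-1/41244) = 8549/3354 + 19903/41244 = 23297201/7685132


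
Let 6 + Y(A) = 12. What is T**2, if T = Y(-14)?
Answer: 36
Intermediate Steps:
Y(A) = 6 (Y(A) = -6 + 12 = 6)
T = 6
T**2 = 6**2 = 36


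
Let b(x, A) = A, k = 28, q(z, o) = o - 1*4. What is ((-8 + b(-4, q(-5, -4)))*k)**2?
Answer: 200704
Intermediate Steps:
q(z, o) = -4 + o (q(z, o) = o - 4 = -4 + o)
((-8 + b(-4, q(-5, -4)))*k)**2 = ((-8 + (-4 - 4))*28)**2 = ((-8 - 8)*28)**2 = (-16*28)**2 = (-448)**2 = 200704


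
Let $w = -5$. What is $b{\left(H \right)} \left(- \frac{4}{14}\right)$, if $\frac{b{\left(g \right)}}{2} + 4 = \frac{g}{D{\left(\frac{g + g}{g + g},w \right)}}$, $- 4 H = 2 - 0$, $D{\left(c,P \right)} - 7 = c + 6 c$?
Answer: $\frac{113}{49} \approx 2.3061$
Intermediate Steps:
$D{\left(c,P \right)} = 7 + 7 c$ ($D{\left(c,P \right)} = 7 + \left(c + 6 c\right) = 7 + 7 c$)
$H = - \frac{1}{2}$ ($H = - \frac{2 - 0}{4} = - \frac{2 + 0}{4} = \left(- \frac{1}{4}\right) 2 = - \frac{1}{2} \approx -0.5$)
$b{\left(g \right)} = -8 + \frac{g}{7}$ ($b{\left(g \right)} = -8 + 2 \frac{g}{7 + 7 \frac{g + g}{g + g}} = -8 + 2 \frac{g}{7 + 7 \frac{2 g}{2 g}} = -8 + 2 \frac{g}{7 + 7 \cdot 2 g \frac{1}{2 g}} = -8 + 2 \frac{g}{7 + 7 \cdot 1} = -8 + 2 \frac{g}{7 + 7} = -8 + 2 \frac{g}{14} = -8 + \frac{g}{7}$)
$b{\left(H \right)} \left(- \frac{4}{14}\right) = \left(-8 + \frac{1}{7} \left(- \frac{1}{2}\right)\right) \left(- \frac{4}{14}\right) = \left(-8 - \frac{1}{14}\right) \left(\left(-4\right) \frac{1}{14}\right) = \left(- \frac{113}{14}\right) \left(- \frac{2}{7}\right) = \frac{113}{49}$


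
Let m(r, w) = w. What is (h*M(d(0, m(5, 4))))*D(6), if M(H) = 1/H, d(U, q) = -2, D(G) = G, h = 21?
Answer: -63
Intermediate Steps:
(h*M(d(0, m(5, 4))))*D(6) = (21/(-2))*6 = (21*(-1/2))*6 = -21/2*6 = -63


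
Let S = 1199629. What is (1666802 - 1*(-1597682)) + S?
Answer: 4464113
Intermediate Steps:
(1666802 - 1*(-1597682)) + S = (1666802 - 1*(-1597682)) + 1199629 = (1666802 + 1597682) + 1199629 = 3264484 + 1199629 = 4464113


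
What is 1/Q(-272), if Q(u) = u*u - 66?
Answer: 1/73918 ≈ 1.3529e-5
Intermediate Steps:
Q(u) = -66 + u² (Q(u) = u² - 66 = -66 + u²)
1/Q(-272) = 1/(-66 + (-272)²) = 1/(-66 + 73984) = 1/73918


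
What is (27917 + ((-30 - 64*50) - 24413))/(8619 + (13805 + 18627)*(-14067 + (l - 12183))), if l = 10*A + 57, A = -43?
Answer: -274/863428517 ≈ -3.1734e-7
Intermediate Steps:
l = -373 (l = 10*(-43) + 57 = -430 + 57 = -373)
(27917 + ((-30 - 64*50) - 24413))/(8619 + (13805 + 18627)*(-14067 + (l - 12183))) = (27917 + ((-30 - 64*50) - 24413))/(8619 + (13805 + 18627)*(-14067 + (-373 - 12183))) = (27917 + ((-30 - 3200) - 24413))/(8619 + 32432*(-14067 - 12556)) = (27917 + (-3230 - 24413))/(8619 + 32432*(-26623)) = (27917 - 27643)/(8619 - 863437136) = 274/(-863428517) = 274*(-1/863428517) = -274/863428517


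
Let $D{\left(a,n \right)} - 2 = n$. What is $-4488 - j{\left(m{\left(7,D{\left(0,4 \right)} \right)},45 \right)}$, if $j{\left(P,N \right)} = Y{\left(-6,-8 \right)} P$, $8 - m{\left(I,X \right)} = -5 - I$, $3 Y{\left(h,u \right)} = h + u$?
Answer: $- \frac{13184}{3} \approx -4394.7$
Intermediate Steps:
$Y{\left(h,u \right)} = \frac{h}{3} + \frac{u}{3}$ ($Y{\left(h,u \right)} = \frac{h + u}{3} = \frac{h}{3} + \frac{u}{3}$)
$D{\left(a,n \right)} = 2 + n$
$m{\left(I,X \right)} = 13 + I$ ($m{\left(I,X \right)} = 8 - \left(-5 - I\right) = 8 + \left(5 + I\right) = 13 + I$)
$j{\left(P,N \right)} = - \frac{14 P}{3}$ ($j{\left(P,N \right)} = \left(\frac{1}{3} \left(-6\right) + \frac{1}{3} \left(-8\right)\right) P = \left(-2 - \frac{8}{3}\right) P = - \frac{14 P}{3}$)
$-4488 - j{\left(m{\left(7,D{\left(0,4 \right)} \right)},45 \right)} = -4488 - - \frac{14 \left(13 + 7\right)}{3} = -4488 - \left(- \frac{14}{3}\right) 20 = -4488 - - \frac{280}{3} = -4488 + \frac{280}{3} = - \frac{13184}{3}$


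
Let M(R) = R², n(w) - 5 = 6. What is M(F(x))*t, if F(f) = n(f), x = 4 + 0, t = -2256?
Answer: -272976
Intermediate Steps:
x = 4
n(w) = 11 (n(w) = 5 + 6 = 11)
F(f) = 11
M(F(x))*t = 11²*(-2256) = 121*(-2256) = -272976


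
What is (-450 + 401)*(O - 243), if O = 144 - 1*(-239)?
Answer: -6860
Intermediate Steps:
O = 383 (O = 144 + 239 = 383)
(-450 + 401)*(O - 243) = (-450 + 401)*(383 - 243) = -49*140 = -6860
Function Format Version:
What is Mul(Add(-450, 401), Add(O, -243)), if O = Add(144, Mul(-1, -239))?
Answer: -6860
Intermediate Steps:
O = 383 (O = Add(144, 239) = 383)
Mul(Add(-450, 401), Add(O, -243)) = Mul(Add(-450, 401), Add(383, -243)) = Mul(-49, 140) = -6860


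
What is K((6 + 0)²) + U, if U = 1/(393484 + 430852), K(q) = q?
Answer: 29676097/824336 ≈ 36.000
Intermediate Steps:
U = 1/824336 ≈ 1.2131e-6
K((6 + 0)²) + U = (6 + 0)² + 1/824336 = 6² + 1/824336 = 36 + 1/824336 = 29676097/824336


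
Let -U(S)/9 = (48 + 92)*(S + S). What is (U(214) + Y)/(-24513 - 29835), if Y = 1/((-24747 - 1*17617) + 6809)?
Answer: 19174100401/1932343140 ≈ 9.9227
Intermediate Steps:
U(S) = -2520*S (U(S) = -9*(48 + 92)*(S + S) = -1260*2*S = -2520*S)
Y = -1/35555 (Y = 1/((-24747 - 17617) + 6809) = 1/(-42364 + 6809) = 1/(-35555) = -1/35555 ≈ -2.8125e-5)
(U(214) + Y)/(-24513 - 29835) = (-2520*214 - 1/35555)/(-24513 - 29835) = (-539280 - 1/35555)/(-54348) = -19174100401/35555*(-1/54348) = 19174100401/1932343140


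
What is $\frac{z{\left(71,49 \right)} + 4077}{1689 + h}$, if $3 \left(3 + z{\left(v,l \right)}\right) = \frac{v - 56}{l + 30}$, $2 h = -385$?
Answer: $\frac{643702}{236447} \approx 2.7224$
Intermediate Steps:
$h = - \frac{385}{2}$ ($h = \frac{1}{2} \left(-385\right) = - \frac{385}{2} \approx -192.5$)
$z{\left(v,l \right)} = -3 + \frac{-56 + v}{3 \left(30 + l\right)}$ ($z{\left(v,l \right)} = -3 + \frac{\left(v - 56\right) \frac{1}{l + 30}}{3} = -3 + \frac{\left(-56 + v\right) \frac{1}{30 + l}}{3} = -3 + \frac{\frac{1}{30 + l} \left(-56 + v\right)}{3} = -3 + \frac{-56 + v}{3 \left(30 + l\right)}$)
$\frac{z{\left(71,49 \right)} + 4077}{1689 + h} = \frac{\frac{-326 + 71 - 441}{3 \left(30 + 49\right)} + 4077}{1689 - \frac{385}{2}} = \frac{\frac{-326 + 71 - 441}{3 \cdot 79} + 4077}{\frac{2993}{2}} = \left(\frac{1}{3} \cdot \frac{1}{79} \left(-696\right) + 4077\right) \frac{2}{2993} = \left(- \frac{232}{79} + 4077\right) \frac{2}{2993} = \frac{321851}{79} \cdot \frac{2}{2993} = \frac{643702}{236447}$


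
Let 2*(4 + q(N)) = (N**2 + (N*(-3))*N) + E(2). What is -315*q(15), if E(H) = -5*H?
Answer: 73710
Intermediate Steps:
q(N) = -9 - N**2 (q(N) = -4 + ((N**2 + (N*(-3))*N) - 5*2)/2 = -4 + ((N**2 + (-3*N)*N) - 10)/2 = -4 + ((N**2 - 3*N**2) - 10)/2 = -4 + (-2*N**2 - 10)/2 = -4 + (-10 - 2*N**2)/2 = -4 + (-5 - N**2) = -9 - N**2)
-315*q(15) = -315*(-9 - 1*15**2) = -315*(-9 - 1*225) = -315*(-9 - 225) = -315*(-234) = 73710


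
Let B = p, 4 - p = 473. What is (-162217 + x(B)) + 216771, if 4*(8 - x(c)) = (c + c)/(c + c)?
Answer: 218247/4 ≈ 54562.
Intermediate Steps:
p = -469 (p = 4 - 1*473 = 4 - 473 = -469)
B = -469
x(c) = 31/4 (x(c) = 8 - (c + c)/(4*(c + c)) = 8 - 2*c/(4*(2*c)) = 8 - 2*c*1/(2*c)/4 = 8 - 1/4*1 = 8 - 1/4 = 31/4)
(-162217 + x(B)) + 216771 = (-162217 + 31/4) + 216771 = -648837/4 + 216771 = 218247/4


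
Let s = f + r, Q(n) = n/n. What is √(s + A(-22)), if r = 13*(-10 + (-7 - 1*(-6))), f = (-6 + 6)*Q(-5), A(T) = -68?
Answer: I*√211 ≈ 14.526*I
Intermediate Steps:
Q(n) = 1
f = 0 (f = (-6 + 6)*1 = 0*1 = 0)
r = -143 (r = 13*(-10 + (-7 + 6)) = 13*(-10 - 1) = 13*(-11) = -143)
s = -143 (s = 0 - 143 = -143)
√(s + A(-22)) = √(-143 - 68) = √(-211) = I*√211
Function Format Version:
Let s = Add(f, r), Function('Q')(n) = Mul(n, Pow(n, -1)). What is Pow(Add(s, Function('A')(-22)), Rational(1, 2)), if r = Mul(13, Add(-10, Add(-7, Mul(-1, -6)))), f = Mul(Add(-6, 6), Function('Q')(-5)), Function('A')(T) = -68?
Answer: Mul(I, Pow(211, Rational(1, 2))) ≈ Mul(14.526, I)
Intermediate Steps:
Function('Q')(n) = 1
f = 0 (f = Mul(Add(-6, 6), 1) = Mul(0, 1) = 0)
r = -143 (r = Mul(13, Add(-10, Add(-7, 6))) = Mul(13, Add(-10, -1)) = Mul(13, -11) = -143)
s = -143 (s = Add(0, -143) = -143)
Pow(Add(s, Function('A')(-22)), Rational(1, 2)) = Pow(Add(-143, -68), Rational(1, 2)) = Pow(-211, Rational(1, 2)) = Mul(I, Pow(211, Rational(1, 2)))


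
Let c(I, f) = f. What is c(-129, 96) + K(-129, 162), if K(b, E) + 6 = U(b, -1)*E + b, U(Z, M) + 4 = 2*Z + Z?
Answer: -63381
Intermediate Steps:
U(Z, M) = -4 + 3*Z (U(Z, M) = -4 + (2*Z + Z) = -4 + 3*Z)
K(b, E) = -6 + b + E*(-4 + 3*b) (K(b, E) = -6 + ((-4 + 3*b)*E + b) = -6 + (E*(-4 + 3*b) + b) = -6 + (b + E*(-4 + 3*b)) = -6 + b + E*(-4 + 3*b))
c(-129, 96) + K(-129, 162) = 96 + (-6 - 129 + 162*(-4 + 3*(-129))) = 96 + (-6 - 129 + 162*(-4 - 387)) = 96 + (-6 - 129 + 162*(-391)) = 96 + (-6 - 129 - 63342) = 96 - 63477 = -63381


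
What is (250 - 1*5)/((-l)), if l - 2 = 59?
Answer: -245/61 ≈ -4.0164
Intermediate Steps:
l = 61 (l = 2 + 59 = 61)
(250 - 1*5)/((-l)) = (250 - 1*5)/((-1*61)) = (250 - 5)/(-61) = 245*(-1/61) = -245/61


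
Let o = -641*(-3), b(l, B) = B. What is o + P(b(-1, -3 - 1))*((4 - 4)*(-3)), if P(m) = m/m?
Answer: 1923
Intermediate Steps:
P(m) = 1
o = 1923
o + P(b(-1, -3 - 1))*((4 - 4)*(-3)) = 1923 + 1*((4 - 4)*(-3)) = 1923 + 1*(0*(-3)) = 1923 + 1*0 = 1923 + 0 = 1923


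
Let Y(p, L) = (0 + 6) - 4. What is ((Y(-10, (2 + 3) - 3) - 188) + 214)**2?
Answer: 784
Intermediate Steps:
Y(p, L) = 2 (Y(p, L) = 6 - 4 = 2)
((Y(-10, (2 + 3) - 3) - 188) + 214)**2 = ((2 - 188) + 214)**2 = (-186 + 214)**2 = 28**2 = 784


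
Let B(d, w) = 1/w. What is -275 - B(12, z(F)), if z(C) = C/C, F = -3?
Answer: -276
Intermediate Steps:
z(C) = 1
-275 - B(12, z(F)) = -275 - 1/1 = -275 - 1*1 = -275 - 1 = -276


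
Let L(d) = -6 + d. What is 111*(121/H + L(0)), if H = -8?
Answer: -18759/8 ≈ -2344.9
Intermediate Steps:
111*(121/H + L(0)) = 111*(121/(-8) + (-6 + 0)) = 111*(121*(-1/8) - 6) = 111*(-121/8 - 6) = 111*(-169/8) = -18759/8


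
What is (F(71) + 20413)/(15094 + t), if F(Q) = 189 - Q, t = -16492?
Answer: -20531/1398 ≈ -14.686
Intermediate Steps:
(F(71) + 20413)/(15094 + t) = ((189 - 1*71) + 20413)/(15094 - 16492) = ((189 - 71) + 20413)/(-1398) = (118 + 20413)*(-1/1398) = 20531*(-1/1398) = -20531/1398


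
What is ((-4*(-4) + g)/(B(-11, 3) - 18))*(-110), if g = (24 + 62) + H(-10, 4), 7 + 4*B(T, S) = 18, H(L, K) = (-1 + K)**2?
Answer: 48840/61 ≈ 800.66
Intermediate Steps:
B(T, S) = 11/4 (B(T, S) = -7/4 + (1/4)*18 = -7/4 + 9/2 = 11/4)
g = 95 (g = (24 + 62) + (-1 + 4)**2 = 86 + 3**2 = 86 + 9 = 95)
((-4*(-4) + g)/(B(-11, 3) - 18))*(-110) = ((-4*(-4) + 95)/(11/4 - 18))*(-110) = ((16 + 95)/(-61/4))*(-110) = (111*(-4/61))*(-110) = -444/61*(-110) = 48840/61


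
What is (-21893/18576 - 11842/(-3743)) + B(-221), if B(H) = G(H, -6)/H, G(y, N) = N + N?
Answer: 31339319569/15366122928 ≈ 2.0395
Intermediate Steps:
G(y, N) = 2*N
B(H) = -12/H (B(H) = (2*(-6))/H = -12/H)
(-21893/18576 - 11842/(-3743)) + B(-221) = (-21893/18576 - 11842/(-3743)) - 12/(-221) = (-21893*1/18576 - 11842*(-1/3743)) - 12*(-1/221) = (-21893/18576 + 11842/3743) + 12/221 = 138031493/69529968 + 12/221 = 31339319569/15366122928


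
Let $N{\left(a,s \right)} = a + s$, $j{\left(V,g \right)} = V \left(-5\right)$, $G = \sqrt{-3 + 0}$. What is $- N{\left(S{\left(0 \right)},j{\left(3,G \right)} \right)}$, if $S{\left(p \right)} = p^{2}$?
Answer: $15$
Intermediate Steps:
$G = i \sqrt{3}$ ($G = \sqrt{-3} = i \sqrt{3} \approx 1.732 i$)
$j{\left(V,g \right)} = - 5 V$
$- N{\left(S{\left(0 \right)},j{\left(3,G \right)} \right)} = - (0^{2} - 15) = - (0 - 15) = \left(-1\right) \left(-15\right) = 15$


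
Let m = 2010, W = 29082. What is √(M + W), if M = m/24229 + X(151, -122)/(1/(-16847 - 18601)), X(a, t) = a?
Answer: 6*I*√86810271608231/24229 ≈ 2307.3*I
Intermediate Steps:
M = -129689306382/24229 (M = 2010/24229 + 151/(1/(-16847 - 18601)) = 2010*(1/24229) + 151/(1/(-35448)) = 2010/24229 + 151/(-1/35448) = 2010/24229 + 151*(-35448) = 2010/24229 - 5352648 = -129689306382/24229 ≈ -5.3526e+6)
√(M + W) = √(-129689306382/24229 + 29082) = √(-128984678604/24229) = 6*I*√86810271608231/24229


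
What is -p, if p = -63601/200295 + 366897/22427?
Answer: -72061254988/4492015965 ≈ -16.042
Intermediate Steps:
p = 72061254988/4492015965 (p = -63601*1/200295 + 366897*(1/22427) = -63601/200295 + 366897/22427 = 72061254988/4492015965 ≈ 16.042)
-p = -1*72061254988/4492015965 = -72061254988/4492015965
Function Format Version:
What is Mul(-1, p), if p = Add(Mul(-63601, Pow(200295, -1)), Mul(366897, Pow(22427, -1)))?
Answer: Rational(-72061254988, 4492015965) ≈ -16.042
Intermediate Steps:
p = Rational(72061254988, 4492015965) (p = Add(Mul(-63601, Rational(1, 200295)), Mul(366897, Rational(1, 22427))) = Add(Rational(-63601, 200295), Rational(366897, 22427)) = Rational(72061254988, 4492015965) ≈ 16.042)
Mul(-1, p) = Mul(-1, Rational(72061254988, 4492015965)) = Rational(-72061254988, 4492015965)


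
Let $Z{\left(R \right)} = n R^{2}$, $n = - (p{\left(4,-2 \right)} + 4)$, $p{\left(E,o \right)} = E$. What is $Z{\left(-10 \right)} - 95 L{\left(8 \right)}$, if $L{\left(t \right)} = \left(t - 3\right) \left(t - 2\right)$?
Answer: $-3650$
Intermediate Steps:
$n = -8$ ($n = - (4 + 4) = \left(-1\right) 8 = -8$)
$L{\left(t \right)} = \left(-3 + t\right) \left(-2 + t\right)$
$Z{\left(R \right)} = - 8 R^{2}$
$Z{\left(-10 \right)} - 95 L{\left(8 \right)} = - 8 \left(-10\right)^{2} - 95 \left(6 + 8^{2} - 40\right) = \left(-8\right) 100 - 95 \left(6 + 64 - 40\right) = -800 - 2850 = -3650$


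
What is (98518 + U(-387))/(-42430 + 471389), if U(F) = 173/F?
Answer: 38126293/166007133 ≈ 0.22967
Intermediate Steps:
(98518 + U(-387))/(-42430 + 471389) = (98518 + 173/(-387))/(-42430 + 471389) = (98518 + 173*(-1/387))/428959 = (98518 - 173/387)*(1/428959) = (38126293/387)*(1/428959) = 38126293/166007133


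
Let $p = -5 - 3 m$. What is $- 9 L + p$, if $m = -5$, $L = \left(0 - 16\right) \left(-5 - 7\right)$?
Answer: $-1718$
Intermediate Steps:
$L = 192$ ($L = \left(-16\right) \left(-12\right) = 192$)
$p = 10$ ($p = -5 - -15 = -5 + 15 = 10$)
$- 9 L + p = \left(-9\right) 192 + 10 = -1728 + 10 = -1718$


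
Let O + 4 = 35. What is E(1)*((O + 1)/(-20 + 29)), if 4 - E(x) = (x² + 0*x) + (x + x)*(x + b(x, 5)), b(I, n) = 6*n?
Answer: -1888/9 ≈ -209.78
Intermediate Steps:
O = 31 (O = -4 + 35 = 31)
E(x) = 4 - x² - 2*x*(30 + x) (E(x) = 4 - ((x² + 0*x) + (x + x)*(x + 6*5)) = 4 - ((x² + 0) + (2*x)*(x + 30)) = 4 - (x² + (2*x)*(30 + x)) = 4 - (x² + 2*x*(30 + x)) = 4 + (-x² - 2*x*(30 + x)) = 4 - x² - 2*x*(30 + x))
E(1)*((O + 1)/(-20 + 29)) = (4 - 60*1 - 3*1²)*((31 + 1)/(-20 + 29)) = (4 - 60 - 3*1)*(32/9) = (4 - 60 - 3)*(32*(⅑)) = -59*32/9 = -1888/9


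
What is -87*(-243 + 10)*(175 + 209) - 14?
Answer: 7784050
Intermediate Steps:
-87*(-243 + 10)*(175 + 209) - 14 = -(-20271)*384 - 14 = -87*(-89472) - 14 = 7784064 - 14 = 7784050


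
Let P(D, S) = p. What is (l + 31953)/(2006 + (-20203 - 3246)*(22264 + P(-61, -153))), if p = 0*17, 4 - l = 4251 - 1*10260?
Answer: -463/6366665 ≈ -7.2723e-5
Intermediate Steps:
l = 6013 (l = 4 - (4251 - 1*10260) = 4 - (4251 - 10260) = 4 - 1*(-6009) = 4 + 6009 = 6013)
p = 0
P(D, S) = 0
(l + 31953)/(2006 + (-20203 - 3246)*(22264 + P(-61, -153))) = (6013 + 31953)/(2006 + (-20203 - 3246)*(22264 + 0)) = 37966/(2006 - 23449*22264) = 37966/(2006 - 522068536) = 37966/(-522066530) = 37966*(-1/522066530) = -463/6366665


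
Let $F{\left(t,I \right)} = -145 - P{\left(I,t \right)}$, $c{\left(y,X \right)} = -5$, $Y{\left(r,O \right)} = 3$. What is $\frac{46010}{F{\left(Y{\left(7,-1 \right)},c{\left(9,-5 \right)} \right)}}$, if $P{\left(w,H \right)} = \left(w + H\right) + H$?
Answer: $- \frac{23005}{73} \approx -315.14$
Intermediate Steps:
$P{\left(w,H \right)} = w + 2 H$ ($P{\left(w,H \right)} = \left(H + w\right) + H = w + 2 H$)
$F{\left(t,I \right)} = -145 - I - 2 t$ ($F{\left(t,I \right)} = -145 - \left(I + 2 t\right) = -145 - I - 2 t$)
$\frac{46010}{F{\left(Y{\left(7,-1 \right)},c{\left(9,-5 \right)} \right)}} = \frac{46010}{-145 - -5 - 6} = \frac{46010}{-145 + 5 - 6} = \frac{46010}{-146} = 46010 \left(- \frac{1}{146}\right) = - \frac{23005}{73}$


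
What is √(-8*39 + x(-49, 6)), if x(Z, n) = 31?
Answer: I*√281 ≈ 16.763*I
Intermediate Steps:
√(-8*39 + x(-49, 6)) = √(-8*39 + 31) = √(-312 + 31) = √(-281) = I*√281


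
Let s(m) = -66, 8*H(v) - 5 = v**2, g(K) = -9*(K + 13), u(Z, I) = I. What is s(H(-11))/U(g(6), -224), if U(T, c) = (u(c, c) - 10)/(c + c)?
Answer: -4928/39 ≈ -126.36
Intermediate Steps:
g(K) = -117 - 9*K (g(K) = -9*(13 + K) = -117 - 9*K)
H(v) = 5/8 + v**2/8
U(T, c) = (-10 + c)/(2*c) (U(T, c) = (c - 10)/(c + c) = (-10 + c)/((2*c)) = (-10 + c)*(1/(2*c)) = (-10 + c)/(2*c))
s(H(-11))/U(g(6), -224) = -66*(-448/(-10 - 224)) = -66/((1/2)*(-1/224)*(-234)) = -66/117/224 = -66*224/117 = -4928/39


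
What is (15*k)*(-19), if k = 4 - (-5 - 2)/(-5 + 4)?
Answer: 855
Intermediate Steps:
k = -3 (k = 4 - (-7)/(-1) = 4 - (-7)*(-1) = 4 - 1*7 = 4 - 7 = -3)
(15*k)*(-19) = (15*(-3))*(-19) = -45*(-19) = 855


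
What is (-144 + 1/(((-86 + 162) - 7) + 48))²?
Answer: 283821409/13689 ≈ 20734.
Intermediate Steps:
(-144 + 1/(((-86 + 162) - 7) + 48))² = (-144 + 1/((76 - 7) + 48))² = (-144 + 1/(69 + 48))² = (-144 + 1/117)² = (-16847/117)² = 283821409/13689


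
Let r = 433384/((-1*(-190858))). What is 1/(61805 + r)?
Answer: 95429/5898206037 ≈ 1.6179e-5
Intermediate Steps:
r = 216692/95429 (r = 433384/190858 = 433384*(1/190858) = 216692/95429 ≈ 2.2707)
1/(61805 + r) = 1/(61805 + 216692/95429) = 1/(5898206037/95429) = 95429/5898206037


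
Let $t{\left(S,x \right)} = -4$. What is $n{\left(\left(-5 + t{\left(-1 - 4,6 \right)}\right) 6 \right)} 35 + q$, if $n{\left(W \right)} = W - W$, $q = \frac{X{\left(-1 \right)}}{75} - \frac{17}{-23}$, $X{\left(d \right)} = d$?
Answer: $\frac{1252}{1725} \approx 0.7258$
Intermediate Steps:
$q = \frac{1252}{1725}$ ($q = - \frac{1}{75} - \frac{17}{-23} = \left(-1\right) \frac{1}{75} - - \frac{17}{23} = - \frac{1}{75} + \frac{17}{23} = \frac{1252}{1725} \approx 0.7258$)
$n{\left(W \right)} = 0$
$n{\left(\left(-5 + t{\left(-1 - 4,6 \right)}\right) 6 \right)} 35 + q = 0 \cdot 35 + \frac{1252}{1725} = 0 + \frac{1252}{1725} = \frac{1252}{1725}$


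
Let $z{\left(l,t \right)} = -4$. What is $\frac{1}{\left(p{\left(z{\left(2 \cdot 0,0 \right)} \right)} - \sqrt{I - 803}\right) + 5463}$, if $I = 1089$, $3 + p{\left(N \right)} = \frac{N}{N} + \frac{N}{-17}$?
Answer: $\frac{1578297}{8619368627} + \frac{289 \sqrt{286}}{8619368627} \approx 0.00018368$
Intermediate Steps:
$p{\left(N \right)} = -2 - \frac{N}{17}$ ($p{\left(N \right)} = -3 + \left(\frac{N}{N} + \frac{N}{-17}\right) = -3 + \left(1 + N \left(- \frac{1}{17}\right)\right) = -3 - \left(-1 + \frac{N}{17}\right) = -2 - \frac{N}{17}$)
$\frac{1}{\left(p{\left(z{\left(2 \cdot 0,0 \right)} \right)} - \sqrt{I - 803}\right) + 5463} = \frac{1}{\left(\left(-2 - - \frac{4}{17}\right) - \sqrt{1089 - 803}\right) + 5463} = \frac{1}{\left(\left(-2 + \frac{4}{17}\right) - \sqrt{286}\right) + 5463} = \frac{1}{\left(- \frac{30}{17} - \sqrt{286}\right) + 5463} = \frac{1}{\frac{92841}{17} - \sqrt{286}}$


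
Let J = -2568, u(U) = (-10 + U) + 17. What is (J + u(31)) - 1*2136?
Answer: -4666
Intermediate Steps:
u(U) = 7 + U
(J + u(31)) - 1*2136 = (-2568 + (7 + 31)) - 1*2136 = (-2568 + 38) - 2136 = -2530 - 2136 = -4666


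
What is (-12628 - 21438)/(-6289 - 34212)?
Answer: 34066/40501 ≈ 0.84111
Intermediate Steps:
(-12628 - 21438)/(-6289 - 34212) = -34066/(-40501) = -34066*(-1/40501) = 34066/40501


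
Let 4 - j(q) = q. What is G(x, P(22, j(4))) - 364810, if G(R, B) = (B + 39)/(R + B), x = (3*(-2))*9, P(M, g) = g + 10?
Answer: -16051689/44 ≈ -3.6481e+5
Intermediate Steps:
j(q) = 4 - q
P(M, g) = 10 + g
x = -54 (x = -6*9 = -54)
G(R, B) = (39 + B)/(B + R)
G(x, P(22, j(4))) - 364810 = (39 + (10 + (4 - 1*4)))/((10 + (4 - 1*4)) - 54) - 364810 = (39 + (10 + (4 - 4)))/((10 + (4 - 4)) - 54) - 364810 = (39 + (10 + 0))/((10 + 0) - 54) - 364810 = (39 + 10)/(10 - 54) - 364810 = 49/(-44) - 364810 = -1/44*49 - 364810 = -49/44 - 364810 = -16051689/44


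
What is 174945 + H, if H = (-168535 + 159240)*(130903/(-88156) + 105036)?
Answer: -86050911665915/88156 ≈ -9.7612e+8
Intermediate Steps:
H = -86066334117335/88156 (H = -9295*(130903*(-1/88156) + 105036) = -9295*(-130903/88156 + 105036) = -9295*9259422713/88156 = -86066334117335/88156 ≈ -9.7630e+8)
174945 + H = 174945 - 86066334117335/88156 = -86050911665915/88156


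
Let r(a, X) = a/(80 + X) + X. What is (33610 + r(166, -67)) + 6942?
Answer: 526471/13 ≈ 40498.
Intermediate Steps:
r(a, X) = X + a/(80 + X) (r(a, X) = a/(80 + X) + X = X + a/(80 + X))
(33610 + r(166, -67)) + 6942 = (33610 + (166 + (-67)**2 + 80*(-67))/(80 - 67)) + 6942 = (33610 + (166 + 4489 - 5360)/13) + 6942 = (33610 + (1/13)*(-705)) + 6942 = (33610 - 705/13) + 6942 = 436225/13 + 6942 = 526471/13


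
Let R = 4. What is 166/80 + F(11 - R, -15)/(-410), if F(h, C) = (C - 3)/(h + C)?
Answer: 1697/820 ≈ 2.0695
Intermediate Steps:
F(h, C) = (-3 + C)/(C + h)
166/80 + F(11 - R, -15)/(-410) = 166/80 + ((-3 - 15)/(-15 + (11 - 1*4)))/(-410) = 166*(1/80) + (-18/(-15 + (11 - 4)))*(-1/410) = 83/40 + (-18/(-15 + 7))*(-1/410) = 83/40 + (-18/(-8))*(-1/410) = 83/40 - ⅛*(-18)*(-1/410) = 83/40 + (9/4)*(-1/410) = 83/40 - 9/1640 = 1697/820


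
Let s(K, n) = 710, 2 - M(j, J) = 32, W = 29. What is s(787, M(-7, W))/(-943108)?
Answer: -355/471554 ≈ -0.00075283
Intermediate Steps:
M(j, J) = -30 (M(j, J) = 2 - 1*32 = 2 - 32 = -30)
s(787, M(-7, W))/(-943108) = 710/(-943108) = 710*(-1/943108) = -355/471554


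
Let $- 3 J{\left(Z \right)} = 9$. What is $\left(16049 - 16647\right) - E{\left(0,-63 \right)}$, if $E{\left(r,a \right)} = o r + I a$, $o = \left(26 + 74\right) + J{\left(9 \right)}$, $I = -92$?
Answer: $-6394$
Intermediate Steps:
$J{\left(Z \right)} = -3$ ($J{\left(Z \right)} = \left(- \frac{1}{3}\right) 9 = -3$)
$o = 97$ ($o = \left(26 + 74\right) - 3 = 100 - 3 = 97$)
$E{\left(r,a \right)} = - 92 a + 97 r$ ($E{\left(r,a \right)} = 97 r - 92 a = - 92 a + 97 r$)
$\left(16049 - 16647\right) - E{\left(0,-63 \right)} = \left(16049 - 16647\right) - \left(\left(-92\right) \left(-63\right) + 97 \cdot 0\right) = -598 - \left(5796 + 0\right) = -598 - 5796 = -6394$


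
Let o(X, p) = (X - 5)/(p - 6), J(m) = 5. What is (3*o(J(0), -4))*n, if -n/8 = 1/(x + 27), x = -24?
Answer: 0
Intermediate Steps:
o(X, p) = (-5 + X)/(-6 + p)
n = -8/3 (n = -8/(-24 + 27) = -8/3 ≈ -2.6667)
(3*o(J(0), -4))*n = (3*((-5 + 5)/(-6 - 4)))*(-8/3) = (3*(0/(-10)))*(-8/3) = (3*(-1/10*0))*(-8/3) = (3*0)*(-8/3) = 0*(-8/3) = 0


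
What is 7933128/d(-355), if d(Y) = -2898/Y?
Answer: 67053820/69 ≈ 9.7179e+5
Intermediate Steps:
7933128/d(-355) = 7933128/((-2898/(-355))) = 7933128/((-2898*(-1/355))) = 7933128/(2898/355) = 7933128*(355/2898) = 67053820/69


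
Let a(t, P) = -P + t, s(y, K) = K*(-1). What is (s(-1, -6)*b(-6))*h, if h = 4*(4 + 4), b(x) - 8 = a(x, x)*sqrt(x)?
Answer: 1536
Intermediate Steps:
s(y, K) = -K
a(t, P) = t - P
b(x) = 8 (b(x) = 8 + (x - x)*sqrt(x) = 8 + 0*sqrt(x) = 8 + 0 = 8)
h = 32 (h = 4*8 = 32)
(s(-1, -6)*b(-6))*h = (-1*(-6)*8)*32 = (6*8)*32 = 48*32 = 1536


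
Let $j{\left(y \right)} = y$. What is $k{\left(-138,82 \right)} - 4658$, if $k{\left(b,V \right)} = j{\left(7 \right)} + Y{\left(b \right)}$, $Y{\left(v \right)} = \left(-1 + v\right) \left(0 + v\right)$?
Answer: $14531$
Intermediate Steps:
$Y{\left(v \right)} = v \left(-1 + v\right)$ ($Y{\left(v \right)} = \left(-1 + v\right) v = v \left(-1 + v\right)$)
$k{\left(b,V \right)} = 7 + b \left(-1 + b\right)$
$k{\left(-138,82 \right)} - 4658 = \left(7 - 138 \left(-1 - 138\right)\right) - 4658 = \left(7 - -19182\right) - 4658 = \left(7 + 19182\right) - 4658 = 19189 - 4658 = 14531$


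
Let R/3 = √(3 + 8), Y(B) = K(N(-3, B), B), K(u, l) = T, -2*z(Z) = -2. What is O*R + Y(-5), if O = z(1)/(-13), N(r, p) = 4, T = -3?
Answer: -3 - 3*√11/13 ≈ -3.7654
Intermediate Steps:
z(Z) = 1 (z(Z) = -½*(-2) = 1)
K(u, l) = -3
O = -1/13 (O = 1/(-13) = 1*(-1/13) = -1/13 ≈ -0.076923)
Y(B) = -3
R = 3*√11 (R = 3*√(3 + 8) = 3*√11 ≈ 9.9499)
O*R + Y(-5) = -3*√11/13 - 3 = -3 - 3*√11/13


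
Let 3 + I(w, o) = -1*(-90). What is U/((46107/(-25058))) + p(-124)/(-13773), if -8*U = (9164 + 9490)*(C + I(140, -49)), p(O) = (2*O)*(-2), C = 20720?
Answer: 3720950482925341/141118158 ≈ 2.6368e+7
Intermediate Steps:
I(w, o) = 87 (I(w, o) = -3 - 1*(-90) = -3 + 90 = 87)
p(O) = -4*O
U = -194066889/4 (U = -(9164 + 9490)*(20720 + 87)/8 = -9327*20807/4 = -1/8*388133778 = -194066889/4 ≈ -4.8517e+7)
U/((46107/(-25058))) + p(-124)/(-13773) = -194066889/(4*(46107/(-25058))) - 4*(-124)/(-13773) = -194066889/(4*(46107*(-1/25058))) + 496*(-1/13773) = -194066889/(4*(-46107/25058)) - 496/13773 = -194066889/4*(-25058/46107) - 496/13773 = 810488017427/30738 - 496/13773 = 3720950482925341/141118158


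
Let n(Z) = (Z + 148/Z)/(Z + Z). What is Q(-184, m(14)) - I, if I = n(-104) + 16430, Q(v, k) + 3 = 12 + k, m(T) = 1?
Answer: -88802101/5408 ≈ -16421.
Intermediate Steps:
Q(v, k) = 9 + k (Q(v, k) = -3 + (12 + k) = 9 + k)
n(Z) = (Z + 148/Z)/(2*Z) (n(Z) = (Z + 148/Z)/((2*Z)) = (Z + 148/Z)*(1/(2*Z)) = (Z + 148/Z)/(2*Z))
I = 88856181/5408 (I = (1/2 + 74/(-104)**2) + 16430 = (1/2 + 74*(1/10816)) + 16430 = (1/2 + 37/5408) + 16430 = 2741/5408 + 16430 = 88856181/5408 ≈ 16431.)
Q(-184, m(14)) - I = (9 + 1) - 1*88856181/5408 = 10 - 88856181/5408 = -88802101/5408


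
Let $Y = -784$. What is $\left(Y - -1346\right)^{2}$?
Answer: $315844$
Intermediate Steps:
$\left(Y - -1346\right)^{2} = \left(-784 - -1346\right)^{2} = \left(-784 + 1346\right)^{2} = 562^{2} = 315844$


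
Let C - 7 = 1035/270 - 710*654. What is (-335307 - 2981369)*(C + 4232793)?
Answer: -37496320658654/3 ≈ -1.2499e+13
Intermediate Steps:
C = -2785975/6 (C = 7 + (1035/270 - 710*654) = 7 + (1035*(1/270) - 464340) = 7 + (23/6 - 464340) = 7 - 2786017/6 = -2785975/6 ≈ -4.6433e+5)
(-335307 - 2981369)*(C + 4232793) = (-335307 - 2981369)*(-2785975/6 + 4232793) = -3316676*22610783/6 = -37496320658654/3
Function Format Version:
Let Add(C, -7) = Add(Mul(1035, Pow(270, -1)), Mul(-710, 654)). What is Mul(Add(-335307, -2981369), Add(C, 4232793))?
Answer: Rational(-37496320658654, 3) ≈ -1.2499e+13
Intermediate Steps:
C = Rational(-2785975, 6) (C = Add(7, Add(Mul(1035, Pow(270, -1)), Mul(-710, 654))) = Add(7, Add(Mul(1035, Rational(1, 270)), -464340)) = Add(7, Add(Rational(23, 6), -464340)) = Add(7, Rational(-2786017, 6)) = Rational(-2785975, 6) ≈ -4.6433e+5)
Mul(Add(-335307, -2981369), Add(C, 4232793)) = Mul(Add(-335307, -2981369), Add(Rational(-2785975, 6), 4232793)) = Mul(-3316676, Rational(22610783, 6)) = Rational(-37496320658654, 3)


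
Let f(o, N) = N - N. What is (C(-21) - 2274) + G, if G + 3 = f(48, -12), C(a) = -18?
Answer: -2295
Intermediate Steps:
f(o, N) = 0
G = -3 (G = -3 + 0 = -3)
(C(-21) - 2274) + G = (-18 - 2274) - 3 = -2292 - 3 = -2295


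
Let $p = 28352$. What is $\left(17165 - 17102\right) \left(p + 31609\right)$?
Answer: $3777543$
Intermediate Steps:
$\left(17165 - 17102\right) \left(p + 31609\right) = \left(17165 - 17102\right) \left(28352 + 31609\right) = 63 \cdot 59961 = 3777543$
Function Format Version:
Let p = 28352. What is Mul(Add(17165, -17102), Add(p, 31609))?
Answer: 3777543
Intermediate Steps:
Mul(Add(17165, -17102), Add(p, 31609)) = Mul(Add(17165, -17102), Add(28352, 31609)) = Mul(63, 59961) = 3777543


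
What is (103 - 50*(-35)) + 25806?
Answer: 27659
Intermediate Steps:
(103 - 50*(-35)) + 25806 = (103 + 1750) + 25806 = 1853 + 25806 = 27659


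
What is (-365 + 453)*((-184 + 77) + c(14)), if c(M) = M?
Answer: -8184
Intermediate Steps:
(-365 + 453)*((-184 + 77) + c(14)) = (-365 + 453)*((-184 + 77) + 14) = 88*(-107 + 14) = 88*(-93) = -8184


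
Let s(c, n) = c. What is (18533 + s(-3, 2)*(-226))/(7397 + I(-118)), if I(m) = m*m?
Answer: 19211/21321 ≈ 0.90104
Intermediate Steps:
I(m) = m**2
(18533 + s(-3, 2)*(-226))/(7397 + I(-118)) = (18533 - 3*(-226))/(7397 + (-118)**2) = (18533 + 678)/(7397 + 13924) = 19211/21321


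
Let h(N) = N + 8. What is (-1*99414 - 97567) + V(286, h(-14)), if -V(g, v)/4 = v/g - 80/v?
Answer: -84527693/429 ≈ -1.9703e+5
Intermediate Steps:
h(N) = 8 + N
V(g, v) = 320/v - 4*v/g (V(g, v) = -4*(v/g - 80/v) = -4*(-80/v + v/g) = 320/v - 4*v/g)
(-1*99414 - 97567) + V(286, h(-14)) = (-1*99414 - 97567) + (320/(8 - 14) - 4*(8 - 14)/286) = (-99414 - 97567) + (320/(-6) - 4*(-6)*1/286) = -196981 + (320*(-1/6) + 12/143) = -196981 + (-160/3 + 12/143) = -196981 - 22844/429 = -84527693/429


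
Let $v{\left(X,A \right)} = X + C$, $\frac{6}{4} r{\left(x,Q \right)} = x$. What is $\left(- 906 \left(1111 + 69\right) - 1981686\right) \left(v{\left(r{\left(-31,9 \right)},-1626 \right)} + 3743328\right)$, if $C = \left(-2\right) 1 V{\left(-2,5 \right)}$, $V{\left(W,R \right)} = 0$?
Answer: $-11419954740084$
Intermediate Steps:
$r{\left(x,Q \right)} = \frac{2 x}{3}$
$C = 0$ ($C = \left(-2\right) 1 \cdot 0 = \left(-2\right) 0 = 0$)
$v{\left(X,A \right)} = X$ ($v{\left(X,A \right)} = X + 0 = X$)
$\left(- 906 \left(1111 + 69\right) - 1981686\right) \left(v{\left(r{\left(-31,9 \right)},-1626 \right)} + 3743328\right) = \left(- 906 \left(1111 + 69\right) - 1981686\right) \left(\frac{2}{3} \left(-31\right) + 3743328\right) = \left(\left(-906\right) 1180 - 1981686\right) \left(- \frac{62}{3} + 3743328\right) = \left(-1069080 - 1981686\right) \frac{11229922}{3} = \left(-3050766\right) \frac{11229922}{3} = -11419954740084$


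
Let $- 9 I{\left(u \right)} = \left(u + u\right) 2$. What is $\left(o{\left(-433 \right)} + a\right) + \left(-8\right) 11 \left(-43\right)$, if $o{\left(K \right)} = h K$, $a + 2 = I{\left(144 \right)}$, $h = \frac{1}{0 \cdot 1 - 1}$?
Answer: $4151$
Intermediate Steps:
$I{\left(u \right)} = - \frac{4 u}{9}$ ($I{\left(u \right)} = - \frac{\left(u + u\right) 2}{9} = - \frac{2 u 2}{9} = - \frac{4 u}{9}$)
$h = -1$ ($h = \frac{1}{0 - 1} = \frac{1}{-1} = -1$)
$a = -66$ ($a = -2 - 64 = -66$)
$o{\left(K \right)} = - K$
$\left(o{\left(-433 \right)} + a\right) + \left(-8\right) 11 \left(-43\right) = \left(\left(-1\right) \left(-433\right) - 66\right) + \left(-8\right) 11 \left(-43\right) = \left(433 - 66\right) - -3784 = 367 + 3784 = 4151$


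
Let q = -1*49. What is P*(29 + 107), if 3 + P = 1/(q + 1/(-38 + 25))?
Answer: -131036/319 ≈ -410.77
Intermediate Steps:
q = -49
P = -1927/638 (P = -3 + 1/(-49 + 1/(-38 + 25)) = -3 + 1/(-49 + 1/(-13)) = -3 + 1/(-49 - 1/13) = -3 + 1/(-638/13) = -3 - 13/638 = -1927/638 ≈ -3.0204)
P*(29 + 107) = -1927*(29 + 107)/638 = -1927/638*136 = -131036/319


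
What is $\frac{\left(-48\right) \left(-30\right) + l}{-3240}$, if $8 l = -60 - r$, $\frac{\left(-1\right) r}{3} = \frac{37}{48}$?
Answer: $- \frac{183397}{414720} \approx -0.44222$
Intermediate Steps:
$r = - \frac{37}{16}$ ($r = - 3 \cdot \frac{37}{48} = - 3 \cdot 37 \cdot \frac{1}{48} = \left(-3\right) \frac{37}{48} = - \frac{37}{16} \approx -2.3125$)
$l = - \frac{923}{128}$ ($l = \frac{-60 - - \frac{37}{16}}{8} = \frac{-60 + \frac{37}{16}}{8} = \frac{1}{8} \left(- \frac{923}{16}\right) = - \frac{923}{128} \approx -7.2109$)
$\frac{\left(-48\right) \left(-30\right) + l}{-3240} = \frac{\left(-48\right) \left(-30\right) - \frac{923}{128}}{-3240} = \left(1440 - \frac{923}{128}\right) \left(- \frac{1}{3240}\right) = \frac{183397}{128} \left(- \frac{1}{3240}\right) = - \frac{183397}{414720}$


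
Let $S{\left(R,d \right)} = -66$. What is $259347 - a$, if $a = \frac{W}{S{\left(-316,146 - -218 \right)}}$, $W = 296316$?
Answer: $\frac{2902203}{11} \approx 2.6384 \cdot 10^{5}$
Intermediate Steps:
$a = - \frac{49386}{11}$ ($a = \frac{296316}{-66} = 296316 \left(- \frac{1}{66}\right) = - \frac{49386}{11} \approx -4489.6$)
$259347 - a = 259347 - - \frac{49386}{11} = 259347 + \frac{49386}{11} = \frac{2902203}{11}$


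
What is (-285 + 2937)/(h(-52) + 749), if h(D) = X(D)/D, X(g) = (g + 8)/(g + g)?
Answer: 3585504/1012637 ≈ 3.5408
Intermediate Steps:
X(g) = (8 + g)/(2*g) (X(g) = (8 + g)/((2*g)) = (8 + g)*(1/(2*g)) = (8 + g)/(2*g))
h(D) = (8 + D)/(2*D**2) (h(D) = ((8 + D)/(2*D))/D = (8 + D)/(2*D**2))
(-285 + 2937)/(h(-52) + 749) = (-285 + 2937)/((1/2)*(8 - 52)/(-52)**2 + 749) = 2652/((1/2)*(1/2704)*(-44) + 749) = 2652/(-11/1352 + 749) = 2652/(1012637/1352) = 2652*(1352/1012637) = 3585504/1012637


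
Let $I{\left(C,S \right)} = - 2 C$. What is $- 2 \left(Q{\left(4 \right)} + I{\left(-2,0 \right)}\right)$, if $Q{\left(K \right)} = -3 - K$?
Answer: $6$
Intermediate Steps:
$- 2 \left(Q{\left(4 \right)} + I{\left(-2,0 \right)}\right) = - 2 \left(\left(-3 - 4\right) - -4\right) = - 2 \left(\left(-3 - 4\right) + 4\right) = - 2 \left(-7 + 4\right) = \left(-2\right) \left(-3\right) = 6$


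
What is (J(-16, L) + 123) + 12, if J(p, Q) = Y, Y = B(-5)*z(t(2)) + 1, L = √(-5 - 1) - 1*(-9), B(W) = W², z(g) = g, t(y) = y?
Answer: 186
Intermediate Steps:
L = 9 + I*√6 (L = √(-6) + 9 = I*√6 + 9 = 9 + I*√6 ≈ 9.0 + 2.4495*I)
Y = 51 (Y = (-5)²*2 + 1 = 25*2 + 1 = 50 + 1 = 51)
J(p, Q) = 51
(J(-16, L) + 123) + 12 = (51 + 123) + 12 = 174 + 12 = 186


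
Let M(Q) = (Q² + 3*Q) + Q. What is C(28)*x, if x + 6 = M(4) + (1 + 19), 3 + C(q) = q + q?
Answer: 2438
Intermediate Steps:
M(Q) = Q² + 4*Q
C(q) = -3 + 2*q (C(q) = -3 + (q + q) = -3 + 2*q)
x = 46 (x = -6 + (4*(4 + 4) + (1 + 19)) = -6 + (4*8 + 20) = -6 + (32 + 20) = -6 + 52 = 46)
C(28)*x = (-3 + 2*28)*46 = (-3 + 56)*46 = 53*46 = 2438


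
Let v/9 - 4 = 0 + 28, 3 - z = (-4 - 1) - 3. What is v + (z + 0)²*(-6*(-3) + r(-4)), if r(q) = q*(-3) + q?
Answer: 3434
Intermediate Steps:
z = 11 (z = 3 - ((-4 - 1) - 3) = 3 - (-5 - 3) = 3 - 1*(-8) = 3 + 8 = 11)
r(q) = -2*q (r(q) = -3*q + q = -2*q)
v = 288 (v = 36 + 9*(0 + 28) = 36 + 9*28 = 36 + 252 = 288)
v + (z + 0)²*(-6*(-3) + r(-4)) = 288 + (11 + 0)²*(-6*(-3) - 2*(-4)) = 288 + 11²*(18 + 8) = 288 + 121*26 = 288 + 3146 = 3434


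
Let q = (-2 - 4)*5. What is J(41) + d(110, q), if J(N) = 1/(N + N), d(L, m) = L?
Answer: 9021/82 ≈ 110.01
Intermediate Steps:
q = -30 (q = -6*5 = -30)
J(N) = 1/(2*N)
J(41) + d(110, q) = (½)/41 + 110 = (½)*(1/41) + 110 = 1/82 + 110 = 9021/82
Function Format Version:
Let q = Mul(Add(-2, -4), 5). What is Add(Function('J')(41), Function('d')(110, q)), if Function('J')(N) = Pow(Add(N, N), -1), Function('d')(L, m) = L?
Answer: Rational(9021, 82) ≈ 110.01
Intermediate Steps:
q = -30 (q = Mul(-6, 5) = -30)
Function('J')(N) = Mul(Rational(1, 2), Pow(N, -1)) (Function('J')(N) = Pow(Mul(2, N), -1) = Mul(Rational(1, 2), Pow(N, -1)))
Add(Function('J')(41), Function('d')(110, q)) = Add(Mul(Rational(1, 2), Pow(41, -1)), 110) = Add(Mul(Rational(1, 2), Rational(1, 41)), 110) = Add(Rational(1, 82), 110) = Rational(9021, 82)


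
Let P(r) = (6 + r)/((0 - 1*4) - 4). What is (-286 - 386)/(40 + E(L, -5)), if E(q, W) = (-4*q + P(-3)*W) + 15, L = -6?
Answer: -5376/647 ≈ -8.3091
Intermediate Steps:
P(r) = -3/4 - r/8 (P(r) = (6 + r)/((0 - 4) - 4) = (6 + r)/(-4 - 4) = (6 + r)/(-8) = (6 + r)*(-1/8) = -3/4 - r/8)
E(q, W) = 15 - 4*q - 3*W/8 (E(q, W) = (-4*q + (-3/4 - 1/8*(-3))*W) + 15 = (-4*q + (-3/4 + 3/8)*W) + 15 = (-4*q - 3*W/8) + 15 = 15 - 4*q - 3*W/8)
(-286 - 386)/(40 + E(L, -5)) = (-286 - 386)/(40 + (15 - 4*(-6) - 3/8*(-5))) = -672/(40 + (15 + 24 + 15/8)) = -672/(40 + 327/8) = -672/647/8 = -672*8/647 = -5376/647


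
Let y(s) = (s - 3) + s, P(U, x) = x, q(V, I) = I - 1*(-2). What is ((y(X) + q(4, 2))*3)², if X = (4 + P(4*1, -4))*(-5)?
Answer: 9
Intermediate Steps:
q(V, I) = 2 + I (q(V, I) = I + 2 = 2 + I)
X = 0 (X = (4 - 4)*(-5) = 0*(-5) = 0)
y(s) = -3 + 2*s (y(s) = (-3 + s) + s = -3 + 2*s)
((y(X) + q(4, 2))*3)² = (((-3 + 2*0) + (2 + 2))*3)² = (((-3 + 0) + 4)*3)² = ((-3 + 4)*3)² = (1*3)² = 3² = 9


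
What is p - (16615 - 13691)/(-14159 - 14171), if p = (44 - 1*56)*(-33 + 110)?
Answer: -13086998/14165 ≈ -923.90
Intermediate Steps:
p = -924 (p = (44 - 56)*77 = -12*77 = -924)
p - (16615 - 13691)/(-14159 - 14171) = -924 - (16615 - 13691)/(-14159 - 14171) = -924 - 2924/(-28330) = -924 - 2924*(-1)/28330 = -924 - 1*(-1462/14165) = -924 + 1462/14165 = -13086998/14165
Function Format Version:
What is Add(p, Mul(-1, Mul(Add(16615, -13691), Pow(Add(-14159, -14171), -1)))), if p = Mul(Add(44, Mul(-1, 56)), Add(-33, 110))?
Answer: Rational(-13086998, 14165) ≈ -923.90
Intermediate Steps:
p = -924 (p = Mul(Add(44, -56), 77) = Mul(-12, 77) = -924)
Add(p, Mul(-1, Mul(Add(16615, -13691), Pow(Add(-14159, -14171), -1)))) = Add(-924, Mul(-1, Mul(Add(16615, -13691), Pow(Add(-14159, -14171), -1)))) = Add(-924, Mul(-1, Mul(2924, Pow(-28330, -1)))) = Add(-924, Mul(-1, Mul(2924, Rational(-1, 28330)))) = Add(-924, Mul(-1, Rational(-1462, 14165))) = Add(-924, Rational(1462, 14165)) = Rational(-13086998, 14165)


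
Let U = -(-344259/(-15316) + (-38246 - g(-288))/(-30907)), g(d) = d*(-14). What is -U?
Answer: 11287542761/473371612 ≈ 23.845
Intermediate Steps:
g(d) = -14*d
U = -11287542761/473371612 (U = -(-344259/(-15316) + (-38246 - (-14)*(-288))/(-30907)) = -(-344259*(-1/15316) + (-38246 - 1*4032)*(-1/30907)) = -(344259/15316 + (-38246 - 4032)*(-1/30907)) = -(344259/15316 - 42278*(-1/30907)) = -(344259/15316 + 42278/30907) = -1*11287542761/473371612 = -11287542761/473371612 ≈ -23.845)
-U = -1*(-11287542761/473371612) = 11287542761/473371612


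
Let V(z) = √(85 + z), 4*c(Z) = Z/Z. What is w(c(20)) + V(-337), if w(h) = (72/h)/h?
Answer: 1152 + 6*I*√7 ≈ 1152.0 + 15.875*I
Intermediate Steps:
c(Z) = ¼ (c(Z) = (Z/Z)/4 = (¼)*1 = ¼)
w(h) = 72/h²
w(c(20)) + V(-337) = 72/4⁻² + √(85 - 337) = 72*16 + √(-252) = 1152 + 6*I*√7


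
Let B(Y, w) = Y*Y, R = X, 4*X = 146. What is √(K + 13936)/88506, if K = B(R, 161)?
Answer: √61073/177012 ≈ 0.0013961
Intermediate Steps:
X = 73/2 (X = (¼)*146 = 73/2 ≈ 36.500)
R = 73/2 ≈ 36.500
B(Y, w) = Y²
K = 5329/4 (K = (73/2)² = 5329/4 ≈ 1332.3)
√(K + 13936)/88506 = √(5329/4 + 13936)/88506 = √(61073/4)*(1/88506) = (√61073/2)*(1/88506) = √61073/177012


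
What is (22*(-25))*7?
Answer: -3850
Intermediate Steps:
(22*(-25))*7 = -550*7 = -3850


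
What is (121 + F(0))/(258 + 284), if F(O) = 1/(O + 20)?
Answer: 2421/10840 ≈ 0.22334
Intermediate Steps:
F(O) = 1/(20 + O)
(121 + F(0))/(258 + 284) = (121 + 1/(20 + 0))/(258 + 284) = (121 + 1/20)/542 = (121 + 1/20)*(1/542) = (2421/20)*(1/542) = 2421/10840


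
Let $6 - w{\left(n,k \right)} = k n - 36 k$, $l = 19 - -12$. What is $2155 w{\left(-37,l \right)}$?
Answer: $4889695$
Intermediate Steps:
$l = 31$ ($l = 19 + 12 = 31$)
$w{\left(n,k \right)} = 6 + 36 k - k n$ ($w{\left(n,k \right)} = 6 - \left(k n - 36 k\right) = 6 - \left(- 36 k + k n\right) = 6 + 36 k - k n$)
$2155 w{\left(-37,l \right)} = 2155 \left(6 + 36 \cdot 31 - 31 \left(-37\right)\right) = 2155 \left(6 + 1116 + 1147\right) = 2155 \cdot 2269 = 4889695$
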